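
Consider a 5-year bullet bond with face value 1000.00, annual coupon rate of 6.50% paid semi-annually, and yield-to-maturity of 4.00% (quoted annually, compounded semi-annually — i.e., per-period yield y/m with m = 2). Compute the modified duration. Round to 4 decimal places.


Coupon per period c = face * coupon_rate / m = 32.500000
Periods per year m = 2; per-period yield y/m = 0.020000
Number of cashflows N = 10
Cashflows (t years, CF_t, discount factor 1/(1+y/m)^(m*t), PV):
  t = 0.5000: CF_t = 32.500000, DF = 0.980392, PV = 31.862745
  t = 1.0000: CF_t = 32.500000, DF = 0.961169, PV = 31.237985
  t = 1.5000: CF_t = 32.500000, DF = 0.942322, PV = 30.625476
  t = 2.0000: CF_t = 32.500000, DF = 0.923845, PV = 30.024976
  t = 2.5000: CF_t = 32.500000, DF = 0.905731, PV = 29.436251
  t = 3.0000: CF_t = 32.500000, DF = 0.887971, PV = 28.859070
  t = 3.5000: CF_t = 32.500000, DF = 0.870560, PV = 28.293206
  t = 4.0000: CF_t = 32.500000, DF = 0.853490, PV = 27.738437
  t = 4.5000: CF_t = 32.500000, DF = 0.836755, PV = 27.194546
  t = 5.0000: CF_t = 1032.500000, DF = 0.820348, PV = 847.009620
Price P = sum_t PV_t = 1112.282313
First compute Macaulay numerator sum_t t * PV_t:
  t * PV_t at t = 0.5000: 15.931373
  t * PV_t at t = 1.0000: 31.237985
  t * PV_t at t = 1.5000: 45.938214
  t * PV_t at t = 2.0000: 60.049953
  t * PV_t at t = 2.5000: 73.590628
  t * PV_t at t = 3.0000: 86.577210
  t * PV_t at t = 3.5000: 99.026220
  t * PV_t at t = 4.0000: 110.953748
  t * PV_t at t = 4.5000: 122.375458
  t * PV_t at t = 5.0000: 4235.048098
Macaulay duration D = 4880.728887 / 1112.282313 = 4.388031
Modified duration = D / (1 + y/m) = 4.388031 / (1 + 0.020000) = 4.301991

Answer: Modified duration = 4.3020


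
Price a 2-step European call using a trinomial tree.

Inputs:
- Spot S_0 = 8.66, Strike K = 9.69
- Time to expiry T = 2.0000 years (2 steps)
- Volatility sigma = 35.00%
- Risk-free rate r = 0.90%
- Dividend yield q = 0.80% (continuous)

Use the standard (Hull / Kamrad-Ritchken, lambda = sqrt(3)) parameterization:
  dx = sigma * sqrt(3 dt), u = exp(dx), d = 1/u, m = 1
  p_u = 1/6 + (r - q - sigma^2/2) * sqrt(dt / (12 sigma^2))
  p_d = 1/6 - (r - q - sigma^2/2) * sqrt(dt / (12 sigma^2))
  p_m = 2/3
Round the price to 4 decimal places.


Answer: Price = V(0,0) = 1.2089

Derivation:
dt = T/N = 1.000000; dx = sigma*sqrt(3*dt) = 0.606218
u = exp(dx) = 1.833484; d = 1/u = 0.545410
p_u = 0.116973, p_m = 0.666667, p_d = 0.216360
Discount per step: exp(-r*dt) = 0.991040
Stock lattice S(k, j) with j the centered position index:
  k=0: S(0,+0) = 8.6600
  k=1: S(1,-1) = 4.7232; S(1,+0) = 8.6600; S(1,+1) = 15.8780
  k=2: S(2,-2) = 2.5761; S(2,-1) = 4.7232; S(2,+0) = 8.6600; S(2,+1) = 15.8780; S(2,+2) = 29.1120
Terminal payoffs V(N, j) = max(S_T - K, 0):
  V(2,-2) = 0.000000; V(2,-1) = 0.000000; V(2,+0) = 0.000000; V(2,+1) = 6.187968; V(2,+2) = 19.421995
Backward induction: V(k, j) = exp(-r*dt) * [p_u * V(k+1, j+1) + p_m * V(k+1, j) + p_d * V(k+1, j-1)]
  V(1,-1) = exp(-r*dt) * [p_u*0.000000 + p_m*0.000000 + p_d*0.000000] = 0.000000
  V(1,+0) = exp(-r*dt) * [p_u*6.187968 + p_m*0.000000 + p_d*0.000000] = 0.717342
  V(1,+1) = exp(-r*dt) * [p_u*19.421995 + p_m*6.187968 + p_d*0.000000] = 6.339851
  V(0,+0) = exp(-r*dt) * [p_u*6.339851 + p_m*0.717342 + p_d*0.000000] = 1.208892


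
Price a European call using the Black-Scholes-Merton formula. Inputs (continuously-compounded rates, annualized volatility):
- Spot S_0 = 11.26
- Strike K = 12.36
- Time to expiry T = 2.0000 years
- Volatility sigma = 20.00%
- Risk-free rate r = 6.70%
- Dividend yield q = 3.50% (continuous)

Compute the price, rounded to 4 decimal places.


d1 = (ln(S/K) + (r - q + 0.5*sigma^2) * T) / (sigma * sqrt(T)) = 0.03815255
d2 = d1 - sigma * sqrt(T) = -0.24469016
exp(-rT) = 0.87459006; exp(-qT) = 0.93239382
C = S_0 * exp(-qT) * N(d1) - K * exp(-rT) * N(d2)
N(d1) = 0.51521697; N(d2) = 0.40334817
C = 11.2600 * 0.93239382 * 0.51521697 - 12.3600 * 0.87459006 * 0.40334817 = 1.0490

Answer: Price = 1.0490


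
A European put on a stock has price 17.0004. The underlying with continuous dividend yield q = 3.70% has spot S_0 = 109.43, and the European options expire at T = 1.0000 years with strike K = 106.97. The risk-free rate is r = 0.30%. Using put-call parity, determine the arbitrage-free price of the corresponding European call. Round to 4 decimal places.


Answer: Call price = 15.8059

Derivation:
Put-call parity: C - P = S_0 * exp(-qT) - K * exp(-rT).
S_0 * exp(-qT) = 109.4300 * 0.96367614 = 105.45507949
K * exp(-rT) = 106.9700 * 0.99700450 = 106.64957088
C = P + S*exp(-qT) - K*exp(-rT)
C = 17.0004 + 105.45507949 - 106.64957088 = 15.8059


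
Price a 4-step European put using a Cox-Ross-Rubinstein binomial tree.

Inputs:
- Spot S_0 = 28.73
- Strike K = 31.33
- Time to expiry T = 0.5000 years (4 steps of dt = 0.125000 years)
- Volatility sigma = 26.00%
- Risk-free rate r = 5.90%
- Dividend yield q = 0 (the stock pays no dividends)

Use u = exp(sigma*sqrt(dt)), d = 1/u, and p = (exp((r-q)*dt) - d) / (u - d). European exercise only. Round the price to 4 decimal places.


dt = T/N = 0.125000
u = exp(sigma*sqrt(dt)) = 1.096281; d = 1/u = 0.912175
p = (exp((r-q)*dt) - d) / (u - d) = 0.517242
Discount per step: exp(-r*dt) = 0.992652
Stock lattice S(k, i) with i counting down-moves:
  k=0: S(0,0) = 28.7300
  k=1: S(1,0) = 31.4962; S(1,1) = 26.2068
  k=2: S(2,0) = 34.5287; S(2,1) = 28.7300; S(2,2) = 23.9052
  k=3: S(3,0) = 37.8531; S(3,1) = 31.4962; S(3,2) = 26.2068; S(3,3) = 21.8057
  k=4: S(4,0) = 41.4977; S(4,1) = 34.5287; S(4,2) = 28.7300; S(4,3) = 23.9052; S(4,4) = 19.8906
Terminal payoffs V(N, i) = max(K - S_T, 0):
  V(4,0) = 0.000000; V(4,1) = 0.000000; V(4,2) = 2.600000; V(4,3) = 7.424845; V(4,4) = 11.439418
Backward induction: V(k, i) = exp(-r*dt) * [p * V(k+1, i) + (1-p) * V(k+1, i+1)].
  V(3,0) = exp(-r*dt) * [p*0.000000 + (1-p)*0.000000] = 0.000000
  V(3,1) = exp(-r*dt) * [p*0.000000 + (1-p)*2.600000] = 1.245949
  V(3,2) = exp(-r*dt) * [p*2.600000 + (1-p)*7.424845] = 4.893015
  V(3,3) = exp(-r*dt) * [p*7.424845 + (1-p)*11.439418] = 9.294117
  V(2,0) = exp(-r*dt) * [p*0.000000 + (1-p)*1.245949] = 0.597073
  V(2,1) = exp(-r*dt) * [p*1.245949 + (1-p)*4.893015] = 2.984509
  V(2,2) = exp(-r*dt) * [p*4.893015 + (1-p)*9.294117] = 6.966119
  V(1,0) = exp(-r*dt) * [p*0.597073 + (1-p)*2.984509] = 1.736772
  V(1,1) = exp(-r*dt) * [p*2.984509 + (1-p)*6.966119] = 4.870612
  V(0,0) = exp(-r*dt) * [p*1.736772 + (1-p)*4.870612] = 3.225781

Answer: Price = V(0,0) = 3.2258


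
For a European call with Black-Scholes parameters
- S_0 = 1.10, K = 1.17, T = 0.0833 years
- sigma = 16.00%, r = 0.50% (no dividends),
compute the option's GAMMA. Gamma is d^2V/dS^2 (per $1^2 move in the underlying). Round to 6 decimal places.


d1 = -1.3038634863; d2 = -1.3500422693
phi(d1) = 0.1705087731; exp(-qT) = 1.0000000000; exp(-rT) = 0.9995835867
Gamma = exp(-qT) * phi(d1) / (S * sigma * sqrt(T)) = 1.0000000000 * 0.1705087731 / (1.1000 * 0.1600 * 0.2886173938) = 3.356693

Answer: Gamma = 3.356693


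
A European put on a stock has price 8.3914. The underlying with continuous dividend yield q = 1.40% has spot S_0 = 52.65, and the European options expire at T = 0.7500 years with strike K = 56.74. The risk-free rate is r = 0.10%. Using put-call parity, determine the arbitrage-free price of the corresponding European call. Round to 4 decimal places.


Answer: Call price = 3.7940

Derivation:
Put-call parity: C - P = S_0 * exp(-qT) - K * exp(-rT).
S_0 * exp(-qT) = 52.6500 * 0.98955493 = 52.10006720
K * exp(-rT) = 56.7400 * 0.99925028 = 56.69746095
C = P + S*exp(-qT) - K*exp(-rT)
C = 8.3914 + 52.10006720 - 56.69746095 = 3.7940


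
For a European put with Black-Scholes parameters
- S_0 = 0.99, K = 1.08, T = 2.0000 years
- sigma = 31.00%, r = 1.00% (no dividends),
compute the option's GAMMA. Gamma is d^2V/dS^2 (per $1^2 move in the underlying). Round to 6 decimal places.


d1 = 0.0663508471; d2 = -0.3720553573
phi(d1) = 0.3980650875; exp(-qT) = 1.0000000000; exp(-rT) = 0.9801986733
Gamma = exp(-qT) * phi(d1) / (S * sigma * sqrt(T)) = 1.0000000000 * 0.3980650875 / (0.9900 * 0.3100 * 1.4142135624) = 0.917154

Answer: Gamma = 0.917154


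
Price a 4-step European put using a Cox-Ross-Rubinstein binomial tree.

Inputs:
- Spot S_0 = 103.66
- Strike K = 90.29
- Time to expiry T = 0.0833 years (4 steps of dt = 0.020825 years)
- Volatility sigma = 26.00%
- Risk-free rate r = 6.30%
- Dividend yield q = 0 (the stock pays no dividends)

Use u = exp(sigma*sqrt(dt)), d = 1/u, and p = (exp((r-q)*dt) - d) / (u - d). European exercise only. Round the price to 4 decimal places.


dt = T/N = 0.020825
u = exp(sigma*sqrt(dt)) = 1.038233; d = 1/u = 0.963175
p = (exp((r-q)*dt) - d) / (u - d) = 0.508112
Discount per step: exp(-r*dt) = 0.998689
Stock lattice S(k, i) with i counting down-moves:
  k=0: S(0,0) = 103.6600
  k=1: S(1,0) = 107.6232; S(1,1) = 99.8427
  k=2: S(2,0) = 111.7380; S(2,1) = 103.6600; S(2,2) = 96.1660
  k=3: S(3,0) = 116.0101; S(3,1) = 107.6232; S(3,2) = 99.8427; S(3,3) = 92.6247
  k=4: S(4,0) = 120.4455; S(4,1) = 111.7380; S(4,2) = 103.6600; S(4,3) = 96.1660; S(4,4) = 89.2138
Terminal payoffs V(N, i) = max(K - S_T, 0):
  V(4,0) = 0.000000; V(4,1) = 0.000000; V(4,2) = 0.000000; V(4,3) = 0.000000; V(4,4) = 1.076242
Backward induction: V(k, i) = exp(-r*dt) * [p * V(k+1, i) + (1-p) * V(k+1, i+1)].
  V(3,0) = exp(-r*dt) * [p*0.000000 + (1-p)*0.000000] = 0.000000
  V(3,1) = exp(-r*dt) * [p*0.000000 + (1-p)*0.000000] = 0.000000
  V(3,2) = exp(-r*dt) * [p*0.000000 + (1-p)*0.000000] = 0.000000
  V(3,3) = exp(-r*dt) * [p*0.000000 + (1-p)*1.076242] = 0.528696
  V(2,0) = exp(-r*dt) * [p*0.000000 + (1-p)*0.000000] = 0.000000
  V(2,1) = exp(-r*dt) * [p*0.000000 + (1-p)*0.000000] = 0.000000
  V(2,2) = exp(-r*dt) * [p*0.000000 + (1-p)*0.528696] = 0.259718
  V(1,0) = exp(-r*dt) * [p*0.000000 + (1-p)*0.000000] = 0.000000
  V(1,1) = exp(-r*dt) * [p*0.000000 + (1-p)*0.259718] = 0.127585
  V(0,0) = exp(-r*dt) * [p*0.000000 + (1-p)*0.127585] = 0.062675

Answer: Price = V(0,0) = 0.0627


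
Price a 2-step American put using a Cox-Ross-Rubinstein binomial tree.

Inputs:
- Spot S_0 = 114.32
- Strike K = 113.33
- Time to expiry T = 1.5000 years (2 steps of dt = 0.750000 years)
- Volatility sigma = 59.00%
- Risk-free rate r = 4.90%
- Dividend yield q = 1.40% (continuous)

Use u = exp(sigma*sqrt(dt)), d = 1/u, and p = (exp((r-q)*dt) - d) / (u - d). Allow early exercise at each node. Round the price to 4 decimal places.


dt = T/N = 0.750000
u = exp(sigma*sqrt(dt)) = 1.666882; d = 1/u = 0.599922
p = (exp((r-q)*dt) - d) / (u - d) = 0.399898
Discount per step: exp(-r*dt) = 0.963917
Stock lattice S(k, i) with i counting down-moves:
  k=0: S(0,0) = 114.3200
  k=1: S(1,0) = 190.5580; S(1,1) = 68.5831
  k=2: S(2,0) = 317.6377; S(2,1) = 114.3200; S(2,2) = 41.1446
Terminal payoffs V(N, i) = max(K - S_T, 0):
  V(2,0) = 0.000000; V(2,1) = 0.000000; V(2,2) = 72.185447
Backward induction: V(k, i) = exp(-r*dt) * [p * V(k+1, i) + (1-p) * V(k+1, i+1)]; then take max(V_cont, immediate exercise) for American.
  V(1,0) = exp(-r*dt) * [p*0.000000 + (1-p)*0.000000] = 0.000000; exercise = 0.000000; V(1,0) = max -> 0.000000
  V(1,1) = exp(-r*dt) * [p*0.000000 + (1-p)*72.185447] = 41.755565; exercise = 44.746873; V(1,1) = max -> 44.746873
  V(0,0) = exp(-r*dt) * [p*0.000000 + (1-p)*44.746873] = 25.883763; exercise = 0.000000; V(0,0) = max -> 25.883763

Answer: Price = V(0,0) = 25.8838


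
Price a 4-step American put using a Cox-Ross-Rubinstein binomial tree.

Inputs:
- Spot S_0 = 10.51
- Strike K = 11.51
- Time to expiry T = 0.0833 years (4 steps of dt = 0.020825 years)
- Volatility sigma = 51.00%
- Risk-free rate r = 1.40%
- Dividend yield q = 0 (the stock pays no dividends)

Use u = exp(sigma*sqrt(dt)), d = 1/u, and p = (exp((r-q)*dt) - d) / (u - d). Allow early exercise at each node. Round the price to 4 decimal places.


dt = T/N = 0.020825
u = exp(sigma*sqrt(dt)) = 1.076373; d = 1/u = 0.929046
p = (exp((r-q)*dt) - d) / (u - d) = 0.483588
Discount per step: exp(-r*dt) = 0.999708
Stock lattice S(k, i) with i counting down-moves:
  k=0: S(0,0) = 10.5100
  k=1: S(1,0) = 11.3127; S(1,1) = 9.7643
  k=2: S(2,0) = 12.1767; S(2,1) = 10.5100; S(2,2) = 9.0715
  k=3: S(3,0) = 13.1066; S(3,1) = 11.3127; S(3,2) = 9.7643; S(3,3) = 8.4278
  k=4: S(4,0) = 14.1076; S(4,1) = 12.1767; S(4,2) = 10.5100; S(4,3) = 9.0715; S(4,4) = 7.8298
Terminal payoffs V(N, i) = max(K - S_T, 0):
  V(4,0) = 0.000000; V(4,1) = 0.000000; V(4,2) = 1.000000; V(4,3) = 2.438548; V(4,4) = 3.680196
Backward induction: V(k, i) = exp(-r*dt) * [p * V(k+1, i) + (1-p) * V(k+1, i+1)]; then take max(V_cont, immediate exercise) for American.
  V(3,0) = exp(-r*dt) * [p*0.000000 + (1-p)*0.000000] = 0.000000; exercise = 0.000000; V(3,0) = max -> 0.000000
  V(3,1) = exp(-r*dt) * [p*0.000000 + (1-p)*1.000000] = 0.516261; exercise = 0.197315; V(3,1) = max -> 0.516261
  V(3,2) = exp(-r*dt) * [p*1.000000 + (1-p)*2.438548] = 1.742375; exercise = 1.745731; V(3,2) = max -> 1.745731
  V(3,3) = exp(-r*dt) * [p*2.438548 + (1-p)*3.680196] = 3.078852; exercise = 3.082207; V(3,3) = max -> 3.082207
  V(2,0) = exp(-r*dt) * [p*0.000000 + (1-p)*0.516261] = 0.266526; exercise = 0.000000; V(2,0) = max -> 0.266526
  V(2,1) = exp(-r*dt) * [p*0.516261 + (1-p)*1.745731] = 1.150838; exercise = 1.000000; V(2,1) = max -> 1.150838
  V(2,2) = exp(-r*dt) * [p*1.745731 + (1-p)*3.082207] = 2.435193; exercise = 2.438548; V(2,2) = max -> 2.438548
  V(1,0) = exp(-r*dt) * [p*0.266526 + (1-p)*1.150838] = 0.722984; exercise = 0.197315; V(1,0) = max -> 0.722984
  V(1,1) = exp(-r*dt) * [p*1.150838 + (1-p)*2.438548] = 1.815298; exercise = 1.745731; V(1,1) = max -> 1.815298
  V(0,0) = exp(-r*dt) * [p*0.722984 + (1-p)*1.815298] = 1.286693; exercise = 1.000000; V(0,0) = max -> 1.286693

Answer: Price = V(0,0) = 1.2867


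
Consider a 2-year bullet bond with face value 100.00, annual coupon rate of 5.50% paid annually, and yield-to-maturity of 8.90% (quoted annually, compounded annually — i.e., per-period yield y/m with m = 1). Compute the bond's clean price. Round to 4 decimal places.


Coupon per period c = face * coupon_rate / m = 5.500000
Periods per year m = 1; per-period yield y/m = 0.089000
Number of cashflows N = 2
Cashflows (t years, CF_t, discount factor 1/(1+y/m)^(m*t), PV):
  t = 1.0000: CF_t = 5.500000, DF = 0.918274, PV = 5.050505
  t = 2.0000: CF_t = 105.500000, DF = 0.843226, PV = 88.960394
Price P = sum_t PV_t = 94.010900

Answer: Price = 94.0109


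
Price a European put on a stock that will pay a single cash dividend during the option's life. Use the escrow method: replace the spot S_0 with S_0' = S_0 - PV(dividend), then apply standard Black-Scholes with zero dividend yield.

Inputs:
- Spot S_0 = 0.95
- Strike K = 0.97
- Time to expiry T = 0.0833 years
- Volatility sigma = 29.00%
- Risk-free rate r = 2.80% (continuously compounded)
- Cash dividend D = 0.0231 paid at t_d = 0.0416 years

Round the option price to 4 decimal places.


Answer: Price = 0.0561

Derivation:
PV(D) = D * exp(-r * t_d) = 0.0231 * 0.99883588 = 0.02307311
S_0' = S_0 - PV(D) = 0.9500 - 0.02307311 = 0.92692689
d1 = (ln(S_0'/K) + (r + sigma^2/2)*T) / (sigma*sqrt(T)) = -0.47295893
d2 = d1 - sigma*sqrt(T) = -0.55665797
exp(-rT) = 0.99767032
N(-d1) = 0.68187876; N(-d2) = 0.71111943
P = K * exp(-rT) * N(-d2) - S_0' * N(-d1) = 0.9700 * 0.99767032 * 0.71111943 - 0.92692689 * 0.68187876 = 0.0561


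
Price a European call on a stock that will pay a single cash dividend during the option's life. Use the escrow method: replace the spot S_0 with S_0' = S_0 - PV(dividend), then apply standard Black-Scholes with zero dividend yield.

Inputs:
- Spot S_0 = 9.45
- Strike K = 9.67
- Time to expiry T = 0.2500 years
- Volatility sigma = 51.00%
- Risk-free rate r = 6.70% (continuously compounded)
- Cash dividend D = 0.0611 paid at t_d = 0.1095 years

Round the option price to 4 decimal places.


PV(D) = D * exp(-r * t_d) = 0.0611 * 0.99269035 = 0.06065338
S_0' = S_0 - PV(D) = 9.4500 - 0.06065338 = 9.38934662
d1 = (ln(S_0'/K) + (r + sigma^2/2)*T) / (sigma*sqrt(T)) = 0.07768588
d2 = d1 - sigma*sqrt(T) = -0.17731412
exp(-rT) = 0.98338950
N(d1) = 0.53096104; N(d2) = 0.42963083
C = S_0' * N(d1) - K * exp(-rT) * N(d2) = 9.38934662 * 0.53096104 - 9.6700 * 0.98338950 * 0.42963083 = 0.8999

Answer: Price = 0.8999


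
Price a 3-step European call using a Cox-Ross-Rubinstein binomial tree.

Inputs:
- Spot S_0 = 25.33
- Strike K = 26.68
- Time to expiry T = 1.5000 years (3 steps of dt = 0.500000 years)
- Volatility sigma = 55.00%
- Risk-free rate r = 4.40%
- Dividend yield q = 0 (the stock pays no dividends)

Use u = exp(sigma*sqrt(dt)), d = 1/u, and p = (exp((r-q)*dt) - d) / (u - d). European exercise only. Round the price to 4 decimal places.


dt = T/N = 0.500000
u = exp(sigma*sqrt(dt)) = 1.475370; d = 1/u = 0.677796
p = (exp((r-q)*dt) - d) / (u - d) = 0.431869
Discount per step: exp(-r*dt) = 0.978240
Stock lattice S(k, i) with i counting down-moves:
  k=0: S(0,0) = 25.3300
  k=1: S(1,0) = 37.3711; S(1,1) = 17.1686
  k=2: S(2,0) = 55.1362; S(2,1) = 25.3300; S(2,2) = 11.6368
  k=3: S(3,0) = 81.3463; S(3,1) = 37.3711; S(3,2) = 17.1686; S(3,3) = 7.8874
Terminal payoffs V(N, i) = max(S_T - K, 0):
  V(3,0) = 54.666325; V(3,1) = 10.691119; V(3,2) = 0.000000; V(3,3) = 0.000000
Backward induction: V(k, i) = exp(-r*dt) * [p * V(k+1, i) + (1-p) * V(k+1, i+1)].
  V(2,0) = exp(-r*dt) * [p*54.666325 + (1-p)*10.691119] = 29.036775
  V(2,1) = exp(-r*dt) * [p*10.691119 + (1-p)*0.000000] = 4.516698
  V(2,2) = exp(-r*dt) * [p*0.000000 + (1-p)*0.000000] = 0.000000
  V(1,0) = exp(-r*dt) * [p*29.036775 + (1-p)*4.516698] = 14.777461
  V(1,1) = exp(-r*dt) * [p*4.516698 + (1-p)*0.000000] = 1.908178
  V(0,0) = exp(-r*dt) * [p*14.777461 + (1-p)*1.908178] = 7.303568

Answer: Price = V(0,0) = 7.3036


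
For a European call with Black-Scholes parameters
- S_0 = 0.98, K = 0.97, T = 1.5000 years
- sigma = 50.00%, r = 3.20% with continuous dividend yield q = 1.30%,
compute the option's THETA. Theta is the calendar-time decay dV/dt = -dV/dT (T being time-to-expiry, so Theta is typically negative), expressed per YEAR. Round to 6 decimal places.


Answer: Theta = -0.077006

Derivation:
d1 = 0.3694753176; d2 = -0.2428971181
phi(d1) = 0.3726205988; exp(-qT) = 0.9806888952; exp(-rT) = 0.9531337871
Theta = -S*exp(-qT)*phi(d1)*sigma/(2*sqrt(T)) - r*K*exp(-rT)*N(d2) + q*S*exp(-qT)*N(d1)
N(d1) = 0.6441132663; N(d2) = 0.4040425491; sqrt(T) = 1.2247448714
Term 1 = -0.9800 * 0.9806888952 * 0.3726205988 * 0.5000 / (2 * 1.2247448714) = -0.0731002011
Term 2 = -0.0320 * 0.9700 * 0.9531337871 * 0.4040425491 = -0.0119537090
Term 3 = 0.0130 * 0.9800 * 0.9806888952 * 0.6441132663 = 0.0080475360
Theta = -0.0731002011 + (-0.0119537090) + (0.0080475360) = -0.077006


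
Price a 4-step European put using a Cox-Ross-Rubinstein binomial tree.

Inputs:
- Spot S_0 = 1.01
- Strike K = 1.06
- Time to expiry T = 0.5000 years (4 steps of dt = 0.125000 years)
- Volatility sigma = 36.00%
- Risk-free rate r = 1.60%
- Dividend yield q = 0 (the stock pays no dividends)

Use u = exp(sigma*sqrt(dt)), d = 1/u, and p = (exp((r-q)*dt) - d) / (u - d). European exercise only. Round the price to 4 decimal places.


dt = T/N = 0.125000
u = exp(sigma*sqrt(dt)) = 1.135734; d = 1/u = 0.880488
p = (exp((r-q)*dt) - d) / (u - d) = 0.476066
Discount per step: exp(-r*dt) = 0.998002
Stock lattice S(k, i) with i counting down-moves:
  k=0: S(0,0) = 1.0100
  k=1: S(1,0) = 1.1471; S(1,1) = 0.8893
  k=2: S(2,0) = 1.3028; S(2,1) = 1.0100; S(2,2) = 0.7830
  k=3: S(3,0) = 1.4796; S(3,1) = 1.1471; S(3,2) = 0.8893; S(3,3) = 0.6894
  k=4: S(4,0) = 1.6805; S(4,1) = 1.3028; S(4,2) = 1.0100; S(4,3) = 0.7830; S(4,4) = 0.6070
Terminal payoffs V(N, i) = max(K - S_T, 0):
  V(4,0) = 0.000000; V(4,1) = 0.000000; V(4,2) = 0.050000; V(4,3) = 0.276989; V(4,4) = 0.452964
Backward induction: V(k, i) = exp(-r*dt) * [p * V(k+1, i) + (1-p) * V(k+1, i+1)].
  V(3,0) = exp(-r*dt) * [p*0.000000 + (1-p)*0.000000] = 0.000000
  V(3,1) = exp(-r*dt) * [p*0.000000 + (1-p)*0.050000] = 0.026144
  V(3,2) = exp(-r*dt) * [p*0.050000 + (1-p)*0.276989] = 0.168589
  V(3,3) = exp(-r*dt) * [p*0.276989 + (1-p)*0.452964] = 0.368450
  V(2,0) = exp(-r*dt) * [p*0.000000 + (1-p)*0.026144] = 0.013671
  V(2,1) = exp(-r*dt) * [p*0.026144 + (1-p)*0.168589] = 0.100575
  V(2,2) = exp(-r*dt) * [p*0.168589 + (1-p)*0.368450] = 0.272757
  V(1,0) = exp(-r*dt) * [p*0.013671 + (1-p)*0.100575] = 0.059084
  V(1,1) = exp(-r*dt) * [p*0.100575 + (1-p)*0.272757] = 0.190406
  V(0,0) = exp(-r*dt) * [p*0.059084 + (1-p)*0.190406] = 0.127632

Answer: Price = V(0,0) = 0.1276


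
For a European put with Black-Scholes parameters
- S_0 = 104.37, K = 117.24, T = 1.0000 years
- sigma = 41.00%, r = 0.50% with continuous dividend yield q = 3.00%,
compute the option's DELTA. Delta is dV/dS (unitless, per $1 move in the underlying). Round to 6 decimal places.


d1 = -0.1395874098; d2 = -0.5495874098
phi(d1) = 0.3950745271; exp(-qT) = 0.9704455335; exp(-rT) = 0.9950124792
N(-d1) = 0.5555070056
Delta = -exp(-qT) * N(-d1) = -0.9704455335 * 0.5555070056 = -0.539089

Answer: Delta = -0.539089


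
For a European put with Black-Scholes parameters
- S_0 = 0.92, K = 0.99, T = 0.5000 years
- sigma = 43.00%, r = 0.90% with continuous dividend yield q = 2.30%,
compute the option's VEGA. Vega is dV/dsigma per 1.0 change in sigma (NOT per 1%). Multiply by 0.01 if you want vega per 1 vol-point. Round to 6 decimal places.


Answer: Vega = 0.254951

Derivation:
d1 = -0.1121710557; d2 = -0.4162269716
phi(d1) = 0.3964403439; exp(-qT) = 0.9885658722; exp(-rT) = 0.9955101098
Vega = S * exp(-qT) * phi(d1) * sqrt(T) = 0.9200 * 0.9885658722 * 0.3964403439 * 0.7071067812 = 0.254951


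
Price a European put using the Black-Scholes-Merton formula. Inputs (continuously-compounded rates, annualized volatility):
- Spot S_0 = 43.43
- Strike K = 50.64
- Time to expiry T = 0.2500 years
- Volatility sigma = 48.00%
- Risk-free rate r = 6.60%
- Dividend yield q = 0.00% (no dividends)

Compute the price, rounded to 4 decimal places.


Answer: Price = 8.3463

Derivation:
d1 = (ln(S/K) + (r - q + 0.5*sigma^2) * T) / (sigma * sqrt(T)) = -0.45121388
d2 = d1 - sigma * sqrt(T) = -0.69121388
exp(-rT) = 0.98363538; exp(-qT) = 1.00000000
P = K * exp(-rT) * N(-d2) - S_0 * exp(-qT) * N(-d1)
N(-d1) = 0.67408230; N(-d2) = 0.75528443
P = 50.6400 * 0.98363538 * 0.75528443 - 43.4300 * 1.00000000 * 0.67408230 = 8.3463


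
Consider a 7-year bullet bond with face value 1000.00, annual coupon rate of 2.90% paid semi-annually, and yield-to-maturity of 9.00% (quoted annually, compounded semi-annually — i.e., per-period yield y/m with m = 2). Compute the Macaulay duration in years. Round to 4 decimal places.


Coupon per period c = face * coupon_rate / m = 14.500000
Periods per year m = 2; per-period yield y/m = 0.045000
Number of cashflows N = 14
Cashflows (t years, CF_t, discount factor 1/(1+y/m)^(m*t), PV):
  t = 0.5000: CF_t = 14.500000, DF = 0.956938, PV = 13.875598
  t = 1.0000: CF_t = 14.500000, DF = 0.915730, PV = 13.278084
  t = 1.5000: CF_t = 14.500000, DF = 0.876297, PV = 12.706301
  t = 2.0000: CF_t = 14.500000, DF = 0.838561, PV = 12.159139
  t = 2.5000: CF_t = 14.500000, DF = 0.802451, PV = 11.635540
  t = 3.0000: CF_t = 14.500000, DF = 0.767896, PV = 11.134488
  t = 3.5000: CF_t = 14.500000, DF = 0.734828, PV = 10.655013
  t = 4.0000: CF_t = 14.500000, DF = 0.703185, PV = 10.196184
  t = 4.5000: CF_t = 14.500000, DF = 0.672904, PV = 9.757114
  t = 5.0000: CF_t = 14.500000, DF = 0.643928, PV = 9.336951
  t = 5.5000: CF_t = 14.500000, DF = 0.616199, PV = 8.934882
  t = 6.0000: CF_t = 14.500000, DF = 0.589664, PV = 8.550126
  t = 6.5000: CF_t = 14.500000, DF = 0.564272, PV = 8.181939
  t = 7.0000: CF_t = 1014.500000, DF = 0.539973, PV = 547.802469
Price P = sum_t PV_t = 688.203829
Macaulay numerator sum_t t * PV_t:
  t * PV_t at t = 0.5000: 6.937799
  t * PV_t at t = 1.0000: 13.278084
  t * PV_t at t = 1.5000: 19.059451
  t * PV_t at t = 2.0000: 24.318279
  t * PV_t at t = 2.5000: 29.088850
  t * PV_t at t = 3.0000: 33.403465
  t * PV_t at t = 3.5000: 37.292544
  t * PV_t at t = 4.0000: 40.784737
  t * PV_t at t = 4.5000: 43.907014
  t * PV_t at t = 5.0000: 46.684757
  t * PV_t at t = 5.5000: 49.141849
  t * PV_t at t = 6.0000: 51.300756
  t * PV_t at t = 6.5000: 53.182602
  t * PV_t at t = 7.0000: 3834.617281
Macaulay duration D = (sum_t t * PV_t) / P = 4282.997470 / 688.203829 = 6.223443

Answer: Macaulay duration = 6.2234 years


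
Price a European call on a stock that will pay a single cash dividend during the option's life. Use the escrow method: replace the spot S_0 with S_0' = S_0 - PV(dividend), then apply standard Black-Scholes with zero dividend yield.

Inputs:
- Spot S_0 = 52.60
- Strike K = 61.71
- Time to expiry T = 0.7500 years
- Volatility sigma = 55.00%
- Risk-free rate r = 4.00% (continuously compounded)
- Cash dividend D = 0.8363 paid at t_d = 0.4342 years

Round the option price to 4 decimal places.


PV(D) = D * exp(-r * t_d) = 0.8363 * 0.98278195 = 0.82190055
S_0' = S_0 - PV(D) = 52.6000 - 0.82190055 = 51.77809945
d1 = (ln(S_0'/K) + (r + sigma^2/2)*T) / (sigma*sqrt(T)) = -0.06726912
d2 = d1 - sigma*sqrt(T) = -0.54358309
exp(-rT) = 0.97044553
N(d1) = 0.47318373; N(d2) = 0.29336420
C = S_0' * N(d1) - K * exp(-rT) * N(d2) = 51.77809945 * 0.47318373 - 61.7100 * 0.97044553 * 0.29336420 = 6.9321

Answer: Price = 6.9321


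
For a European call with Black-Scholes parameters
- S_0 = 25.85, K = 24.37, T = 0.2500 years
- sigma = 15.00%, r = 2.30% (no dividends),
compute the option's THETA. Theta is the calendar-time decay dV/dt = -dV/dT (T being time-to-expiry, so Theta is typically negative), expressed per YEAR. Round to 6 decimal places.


d1 = 0.9002697776; d2 = 0.8252697776
phi(d1) = 0.2660206426; exp(-qT) = 1.0000000000; exp(-rT) = 0.9942664996
Theta = -S*exp(-qT)*phi(d1)*sigma/(2*sqrt(T)) - r*K*exp(-rT)*N(d2) + q*S*exp(-qT)*N(d1)
N(d1) = 0.8160116498; N(d2) = 0.7953907770; sqrt(T) = 0.5000000000
Term 1 = -25.8500 * 1.0000000000 * 0.2660206426 * 0.1500 / (2 * 0.5000000000) = -1.0314950417
Term 2 = -0.0230 * 24.3700 * 0.9942664996 * 0.7953907770 = -0.4432683496
Term 3 = 0 (no dividend yield, q = 0)
Theta = -1.0314950417 + (-0.4432683496) + (0.0000000000) = -1.474763

Answer: Theta = -1.474763


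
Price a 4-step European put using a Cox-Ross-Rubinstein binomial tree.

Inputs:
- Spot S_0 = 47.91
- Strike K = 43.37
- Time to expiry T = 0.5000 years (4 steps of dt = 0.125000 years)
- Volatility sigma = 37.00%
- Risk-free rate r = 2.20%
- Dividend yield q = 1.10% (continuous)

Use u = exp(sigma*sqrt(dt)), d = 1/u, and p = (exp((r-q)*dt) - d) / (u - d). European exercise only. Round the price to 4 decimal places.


dt = T/N = 0.125000
u = exp(sigma*sqrt(dt)) = 1.139757; d = 1/u = 0.877380
p = (exp((r-q)*dt) - d) / (u - d) = 0.472587
Discount per step: exp(-r*dt) = 0.997254
Stock lattice S(k, i) with i counting down-moves:
  k=0: S(0,0) = 47.9100
  k=1: S(1,0) = 54.6057; S(1,1) = 42.0353
  k=2: S(2,0) = 62.2373; S(2,1) = 47.9100; S(2,2) = 36.8809
  k=3: S(3,0) = 70.9353; S(3,1) = 54.6057; S(3,2) = 42.0353; S(3,3) = 32.3586
  k=4: S(4,0) = 80.8490; S(4,1) = 62.2373; S(4,2) = 47.9100; S(4,3) = 36.8809; S(4,4) = 28.3908
Terminal payoffs V(N, i) = max(K - S_T, 0):
  V(4,0) = 0.000000; V(4,1) = 0.000000; V(4,2) = 0.000000; V(4,3) = 6.489065; V(4,4) = 14.979198
Backward induction: V(k, i) = exp(-r*dt) * [p * V(k+1, i) + (1-p) * V(k+1, i+1)].
  V(3,0) = exp(-r*dt) * [p*0.000000 + (1-p)*0.000000] = 0.000000
  V(3,1) = exp(-r*dt) * [p*0.000000 + (1-p)*0.000000] = 0.000000
  V(3,2) = exp(-r*dt) * [p*0.000000 + (1-p)*6.489065] = 3.413018
  V(3,3) = exp(-r*dt) * [p*6.489065 + (1-p)*14.979198] = 10.936754
  V(2,0) = exp(-r*dt) * [p*0.000000 + (1-p)*0.000000] = 0.000000
  V(2,1) = exp(-r*dt) * [p*0.000000 + (1-p)*3.413018] = 1.795127
  V(2,2) = exp(-r*dt) * [p*3.413018 + (1-p)*10.936754] = 7.360864
  V(1,0) = exp(-r*dt) * [p*0.000000 + (1-p)*1.795127] = 0.944173
  V(1,1) = exp(-r*dt) * [p*1.795127 + (1-p)*7.360864] = 4.717577
  V(0,0) = exp(-r*dt) * [p*0.944173 + (1-p)*4.717577] = 2.926257

Answer: Price = V(0,0) = 2.9263


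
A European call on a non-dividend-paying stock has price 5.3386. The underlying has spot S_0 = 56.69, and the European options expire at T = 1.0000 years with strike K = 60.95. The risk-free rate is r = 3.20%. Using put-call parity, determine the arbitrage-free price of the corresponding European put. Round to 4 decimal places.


Put-call parity: C - P = S_0 * exp(-qT) - K * exp(-rT).
S_0 * exp(-qT) = 56.6900 * 1.00000000 = 56.69000000
K * exp(-rT) = 60.9500 * 0.96850658 = 59.03047618
P = C - S*exp(-qT) + K*exp(-rT)
P = 5.3386 - 56.69000000 + 59.03047618 = 7.6791

Answer: Put price = 7.6791


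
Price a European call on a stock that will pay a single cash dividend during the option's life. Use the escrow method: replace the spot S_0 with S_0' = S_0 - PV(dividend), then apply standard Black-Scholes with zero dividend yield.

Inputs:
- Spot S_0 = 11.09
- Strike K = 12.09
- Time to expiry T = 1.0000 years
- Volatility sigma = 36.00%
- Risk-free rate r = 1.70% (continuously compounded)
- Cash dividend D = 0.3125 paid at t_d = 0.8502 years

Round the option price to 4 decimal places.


Answer: Price = 1.1253

Derivation:
PV(D) = D * exp(-r * t_d) = 0.3125 * 0.98565055 = 0.30801580
S_0' = S_0 - PV(D) = 11.0900 - 0.30801580 = 10.78198420
d1 = (ln(S_0'/K) + (r + sigma^2/2)*T) / (sigma*sqrt(T)) = -0.09083904
d2 = d1 - sigma*sqrt(T) = -0.45083904
exp(-rT) = 0.98314368
N(d1) = 0.46381025; N(d2) = 0.32605278
C = S_0' * N(d1) - K * exp(-rT) * N(d2) = 10.78198420 * 0.46381025 - 12.0900 * 0.98314368 * 0.32605278 = 1.1253


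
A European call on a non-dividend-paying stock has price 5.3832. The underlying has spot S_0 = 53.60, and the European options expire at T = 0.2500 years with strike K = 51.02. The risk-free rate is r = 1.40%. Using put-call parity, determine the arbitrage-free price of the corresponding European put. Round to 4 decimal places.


Put-call parity: C - P = S_0 * exp(-qT) - K * exp(-rT).
S_0 * exp(-qT) = 53.6000 * 1.00000000 = 53.60000000
K * exp(-rT) = 51.0200 * 0.99650612 = 50.84174213
P = C - S*exp(-qT) + K*exp(-rT)
P = 5.3832 - 53.60000000 + 50.84174213 = 2.6249

Answer: Put price = 2.6249


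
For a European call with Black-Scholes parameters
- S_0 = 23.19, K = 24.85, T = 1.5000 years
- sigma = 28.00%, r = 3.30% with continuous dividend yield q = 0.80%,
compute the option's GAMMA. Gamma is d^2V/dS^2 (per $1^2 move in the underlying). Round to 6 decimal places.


Answer: Gamma = 0.049412

Derivation:
d1 = 0.0792100792; d2 = -0.2637184848
phi(d1) = 0.3976927123; exp(-qT) = 0.9880717129; exp(-rT) = 0.9517051581
Gamma = exp(-qT) * phi(d1) / (S * sigma * sqrt(T)) = 0.9880717129 * 0.3976927123 / (23.1900 * 0.2800 * 1.2247448714) = 0.049412


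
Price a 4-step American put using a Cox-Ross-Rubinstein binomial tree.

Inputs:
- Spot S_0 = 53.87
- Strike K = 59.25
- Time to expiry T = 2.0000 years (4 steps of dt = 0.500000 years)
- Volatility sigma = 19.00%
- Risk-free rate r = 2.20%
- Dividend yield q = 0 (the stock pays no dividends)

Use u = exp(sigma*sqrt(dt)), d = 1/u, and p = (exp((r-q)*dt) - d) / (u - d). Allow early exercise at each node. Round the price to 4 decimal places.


Answer: Price = V(0,0) = 8.1479

Derivation:
dt = T/N = 0.500000
u = exp(sigma*sqrt(dt)) = 1.143793; d = 1/u = 0.874284
p = (exp((r-q)*dt) - d) / (u - d) = 0.507503
Discount per step: exp(-r*dt) = 0.989060
Stock lattice S(k, i) with i counting down-moves:
  k=0: S(0,0) = 53.8700
  k=1: S(1,0) = 61.6162; S(1,1) = 47.0977
  k=2: S(2,0) = 70.4761; S(2,1) = 53.8700; S(2,2) = 41.1767
  k=3: S(3,0) = 80.6102; S(3,1) = 61.6162; S(3,2) = 47.0977; S(3,3) = 36.0001
  k=4: S(4,0) = 92.2014; S(4,1) = 70.4761; S(4,2) = 53.8700; S(4,3) = 41.1767; S(4,4) = 31.4743
Terminal payoffs V(N, i) = max(K - S_T, 0):
  V(4,0) = 0.000000; V(4,1) = 0.000000; V(4,2) = 5.380000; V(4,3) = 18.073275; V(4,4) = 27.775661
Backward induction: V(k, i) = exp(-r*dt) * [p * V(k+1, i) + (1-p) * V(k+1, i+1)]; then take max(V_cont, immediate exercise) for American.
  V(3,0) = exp(-r*dt) * [p*0.000000 + (1-p)*0.000000] = 0.000000; exercise = 0.000000; V(3,0) = max -> 0.000000
  V(3,1) = exp(-r*dt) * [p*0.000000 + (1-p)*5.380000] = 2.620647; exercise = 0.000000; V(3,1) = max -> 2.620647
  V(3,2) = exp(-r*dt) * [p*5.380000 + (1-p)*18.073275] = 11.504155; exercise = 12.152334; V(3,2) = max -> 12.152334
  V(3,3) = exp(-r*dt) * [p*18.073275 + (1-p)*27.775661] = 22.601680; exercise = 23.249858; V(3,3) = max -> 23.249858
  V(2,0) = exp(-r*dt) * [p*0.000000 + (1-p)*2.620647] = 1.276541; exercise = 0.000000; V(2,0) = max -> 1.276541
  V(2,1) = exp(-r*dt) * [p*2.620647 + (1-p)*12.152334] = 7.234950; exercise = 5.380000; V(2,1) = max -> 7.234950
  V(2,2) = exp(-r*dt) * [p*12.152334 + (1-p)*23.249858] = 17.425097; exercise = 18.073275; V(2,2) = max -> 18.073275
  V(1,0) = exp(-r*dt) * [p*1.276541 + (1-p)*7.234950] = 4.164972; exercise = 0.000000; V(1,0) = max -> 4.164972
  V(1,1) = exp(-r*dt) * [p*7.234950 + (1-p)*18.073275] = 12.435250; exercise = 12.152334; V(1,1) = max -> 12.435250
  V(0,0) = exp(-r*dt) * [p*4.164972 + (1-p)*12.435250] = 8.147937; exercise = 5.380000; V(0,0) = max -> 8.147937


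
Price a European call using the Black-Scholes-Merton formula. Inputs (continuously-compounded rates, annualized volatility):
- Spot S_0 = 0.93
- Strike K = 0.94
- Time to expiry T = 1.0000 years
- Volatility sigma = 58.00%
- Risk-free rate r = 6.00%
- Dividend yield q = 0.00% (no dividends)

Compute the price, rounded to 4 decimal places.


Answer: Price = 0.2302

Derivation:
d1 = (ln(S/K) + (r - q + 0.5*sigma^2) * T) / (sigma * sqrt(T)) = 0.37500812
d2 = d1 - sigma * sqrt(T) = -0.20499188
exp(-rT) = 0.94176453; exp(-qT) = 1.00000000
C = S_0 * exp(-qT) * N(d1) - K * exp(-rT) * N(d2)
N(d1) = 0.64617279; N(d2) = 0.41878924
C = 0.9300 * 1.00000000 * 0.64617279 - 0.9400 * 0.94176453 * 0.41878924 = 0.2302


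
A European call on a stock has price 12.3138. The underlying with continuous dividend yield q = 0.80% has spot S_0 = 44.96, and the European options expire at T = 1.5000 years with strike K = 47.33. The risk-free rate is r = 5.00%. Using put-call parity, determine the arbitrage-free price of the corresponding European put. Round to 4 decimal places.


Put-call parity: C - P = S_0 * exp(-qT) - K * exp(-rT).
S_0 * exp(-qT) = 44.9600 * 0.98807171 = 44.42370421
K * exp(-rT) = 47.3300 * 0.92774349 = 43.91009921
P = C - S*exp(-qT) + K*exp(-rT)
P = 12.3138 - 44.42370421 + 43.91009921 = 11.8002

Answer: Put price = 11.8002


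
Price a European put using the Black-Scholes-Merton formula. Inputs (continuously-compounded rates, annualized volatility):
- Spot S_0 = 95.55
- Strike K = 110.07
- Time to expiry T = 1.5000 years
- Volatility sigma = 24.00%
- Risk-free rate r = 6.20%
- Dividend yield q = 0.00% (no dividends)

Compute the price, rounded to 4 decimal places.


Answer: Price = 13.9682

Derivation:
d1 = (ln(S/K) + (r - q + 0.5*sigma^2) * T) / (sigma * sqrt(T)) = -0.01791821
d2 = d1 - sigma * sqrt(T) = -0.31185698
exp(-rT) = 0.91119350; exp(-qT) = 1.00000000
P = K * exp(-rT) * N(-d2) - S_0 * exp(-qT) * N(-d1)
N(-d1) = 0.50714795; N(-d2) = 0.62242539
P = 110.0700 * 0.91119350 * 0.62242539 - 95.5500 * 1.00000000 * 0.50714795 = 13.9682


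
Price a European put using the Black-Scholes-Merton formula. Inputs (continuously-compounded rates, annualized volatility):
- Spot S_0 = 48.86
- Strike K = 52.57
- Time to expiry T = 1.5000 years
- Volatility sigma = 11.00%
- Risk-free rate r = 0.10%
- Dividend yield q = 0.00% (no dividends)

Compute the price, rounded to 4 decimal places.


Answer: Price = 4.9128

Derivation:
d1 = (ln(S/K) + (r - q + 0.5*sigma^2) * T) / (sigma * sqrt(T)) = -0.46474651
d2 = d1 - sigma * sqrt(T) = -0.59946844
exp(-rT) = 0.99850112; exp(-qT) = 1.00000000
P = K * exp(-rT) * N(-d2) - S_0 * exp(-qT) * N(-d1)
N(-d1) = 0.67894350; N(-d2) = 0.72556973
P = 52.5700 * 0.99850112 * 0.72556973 - 48.8600 * 1.00000000 * 0.67894350 = 4.9128


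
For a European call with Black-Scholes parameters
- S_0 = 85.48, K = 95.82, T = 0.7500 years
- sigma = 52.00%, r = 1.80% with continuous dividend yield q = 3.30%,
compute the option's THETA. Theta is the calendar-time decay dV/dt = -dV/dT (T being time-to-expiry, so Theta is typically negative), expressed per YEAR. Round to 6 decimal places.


Answer: Theta = -9.178979

Derivation:
d1 = -0.0533804758; d2 = -0.5037136857
phi(d1) = 0.3983742970; exp(-qT) = 0.9755537700; exp(-rT) = 0.9865907163
Theta = -S*exp(-qT)*phi(d1)*sigma/(2*sqrt(T)) - r*K*exp(-rT)*N(d2) + q*S*exp(-qT)*N(d1)
N(d1) = 0.4787143806; N(d2) = 0.3072312949; sqrt(T) = 0.8660254038
Term 1 = -85.4800 * 0.9755537700 * 0.3983742970 * 0.5200 / (2 * 0.8660254038) = -9.9735495910
Term 2 = -0.0180 * 95.8200 * 0.9865907163 * 0.3072312949 = -0.5227946654
Term 3 = 0.0330 * 85.4800 * 0.9755537700 * 0.4787143806 = 1.3173650546
Theta = -9.9735495910 + (-0.5227946654) + (1.3173650546) = -9.178979


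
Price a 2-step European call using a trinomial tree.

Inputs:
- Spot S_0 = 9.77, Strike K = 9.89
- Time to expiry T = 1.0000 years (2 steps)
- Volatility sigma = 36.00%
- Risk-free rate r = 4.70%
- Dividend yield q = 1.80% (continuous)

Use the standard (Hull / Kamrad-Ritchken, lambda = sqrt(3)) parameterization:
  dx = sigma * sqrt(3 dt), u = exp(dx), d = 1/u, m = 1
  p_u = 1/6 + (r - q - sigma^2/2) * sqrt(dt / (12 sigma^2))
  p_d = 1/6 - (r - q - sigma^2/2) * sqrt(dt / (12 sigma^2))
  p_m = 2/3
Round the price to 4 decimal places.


Answer: Price = V(0,0) = 1.2659

Derivation:
dt = T/N = 0.500000; dx = sigma*sqrt(3*dt) = 0.440908
u = exp(dx) = 1.554118; d = 1/u = 0.643452
p_u = 0.146368, p_m = 0.666667, p_d = 0.186966
Discount per step: exp(-r*dt) = 0.976774
Stock lattice S(k, j) with j the centered position index:
  k=0: S(0,+0) = 9.7700
  k=1: S(1,-1) = 6.2865; S(1,+0) = 9.7700; S(1,+1) = 15.1837
  k=2: S(2,-2) = 4.0451; S(2,-1) = 6.2865; S(2,+0) = 9.7700; S(2,+1) = 15.1837; S(2,+2) = 23.5973
Terminal payoffs V(N, j) = max(S_T - K, 0):
  V(2,-2) = 0.000000; V(2,-1) = 0.000000; V(2,+0) = 0.000000; V(2,+1) = 5.293732; V(2,+2) = 13.707311
Backward induction: V(k, j) = exp(-r*dt) * [p_u * V(k+1, j+1) + p_m * V(k+1, j) + p_d * V(k+1, j-1)]
  V(1,-1) = exp(-r*dt) * [p_u*0.000000 + p_m*0.000000 + p_d*0.000000] = 0.000000
  V(1,+0) = exp(-r*dt) * [p_u*5.293732 + p_m*0.000000 + p_d*0.000000] = 0.756835
  V(1,+1) = exp(-r*dt) * [p_u*13.707311 + p_m*5.293732 + p_d*0.000000] = 5.406895
  V(0,+0) = exp(-r*dt) * [p_u*5.406895 + p_m*0.756835 + p_d*0.000000] = 1.265851


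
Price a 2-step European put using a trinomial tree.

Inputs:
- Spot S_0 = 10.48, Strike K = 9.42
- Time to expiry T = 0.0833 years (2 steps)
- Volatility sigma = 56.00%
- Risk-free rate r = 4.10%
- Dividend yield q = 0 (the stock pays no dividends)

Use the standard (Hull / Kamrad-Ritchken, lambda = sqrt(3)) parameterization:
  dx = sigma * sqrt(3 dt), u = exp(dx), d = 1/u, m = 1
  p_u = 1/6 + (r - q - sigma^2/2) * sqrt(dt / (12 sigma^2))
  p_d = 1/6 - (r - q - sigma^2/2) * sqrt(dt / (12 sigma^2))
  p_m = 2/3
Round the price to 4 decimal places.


Answer: Price = V(0,0) = 0.2708

Derivation:
dt = T/N = 0.041650; dx = sigma*sqrt(3*dt) = 0.197950
u = exp(dx) = 1.218902; d = 1/u = 0.820411
p_u = 0.154484, p_m = 0.666667, p_d = 0.178849
Discount per step: exp(-r*dt) = 0.998294
Stock lattice S(k, j) with j the centered position index:
  k=0: S(0,+0) = 10.4800
  k=1: S(1,-1) = 8.5979; S(1,+0) = 10.4800; S(1,+1) = 12.7741
  k=2: S(2,-2) = 7.0538; S(2,-1) = 8.5979; S(2,+0) = 10.4800; S(2,+1) = 12.7741; S(2,+2) = 15.5704
Terminal payoffs V(N, j) = max(K - S_T, 0):
  V(2,-2) = 2.366189; V(2,-1) = 0.822097; V(2,+0) = 0.000000; V(2,+1) = 0.000000; V(2,+2) = 0.000000
Backward induction: V(k, j) = exp(-r*dt) * [p_u * V(k+1, j+1) + p_m * V(k+1, j) + p_d * V(k+1, j-1)]
  V(1,-1) = exp(-r*dt) * [p_u*0.000000 + p_m*0.822097 + p_d*2.366189] = 0.969598
  V(1,+0) = exp(-r*dt) * [p_u*0.000000 + p_m*0.000000 + p_d*0.822097] = 0.146780
  V(1,+1) = exp(-r*dt) * [p_u*0.000000 + p_m*0.000000 + p_d*0.000000] = 0.000000
  V(0,+0) = exp(-r*dt) * [p_u*0.000000 + p_m*0.146780 + p_d*0.969598] = 0.270803


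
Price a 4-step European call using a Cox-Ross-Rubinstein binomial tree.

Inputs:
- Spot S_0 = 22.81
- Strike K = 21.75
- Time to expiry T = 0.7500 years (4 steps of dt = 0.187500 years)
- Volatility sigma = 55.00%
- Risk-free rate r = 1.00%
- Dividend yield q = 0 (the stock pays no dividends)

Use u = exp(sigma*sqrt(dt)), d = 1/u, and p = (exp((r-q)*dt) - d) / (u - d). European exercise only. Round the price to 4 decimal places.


Answer: Price = V(0,0) = 4.7383

Derivation:
dt = T/N = 0.187500
u = exp(sigma*sqrt(dt)) = 1.268908; d = 1/u = 0.788079
p = (exp((r-q)*dt) - d) / (u - d) = 0.444644
Discount per step: exp(-r*dt) = 0.998127
Stock lattice S(k, i) with i counting down-moves:
  k=0: S(0,0) = 22.8100
  k=1: S(1,0) = 28.9438; S(1,1) = 17.9761
  k=2: S(2,0) = 36.7270; S(2,1) = 22.8100; S(2,2) = 14.1666
  k=3: S(3,0) = 46.6032; S(3,1) = 28.9438; S(3,2) = 17.9761; S(3,3) = 11.1644
  k=4: S(4,0) = 59.1352; S(4,1) = 36.7270; S(4,2) = 22.8100; S(4,3) = 14.1666; S(4,4) = 8.7984
Terminal payoffs V(N, i) = max(S_T - K, 0):
  V(4,0) = 37.385237; V(4,1) = 14.977030; V(4,2) = 1.060000; V(4,3) = 0.000000; V(4,4) = 0.000000
Backward induction: V(k, i) = exp(-r*dt) * [p * V(k+1, i) + (1-p) * V(k+1, i+1)].
  V(3,0) = exp(-r*dt) * [p*37.385237 + (1-p)*14.977030] = 24.893980
  V(3,1) = exp(-r*dt) * [p*14.977030 + (1-p)*1.060000] = 7.234543
  V(3,2) = exp(-r*dt) * [p*1.060000 + (1-p)*0.000000] = 0.470439
  V(3,3) = exp(-r*dt) * [p*0.000000 + (1-p)*0.000000] = 0.000000
  V(2,0) = exp(-r*dt) * [p*24.893980 + (1-p)*7.234543] = 15.058440
  V(2,1) = exp(-r*dt) * [p*7.234543 + (1-p)*0.470439] = 3.471541
  V(2,2) = exp(-r*dt) * [p*0.470439 + (1-p)*0.000000] = 0.208786
  V(1,0) = exp(-r*dt) * [p*15.058440 + (1-p)*3.471541] = 8.607429
  V(1,1) = exp(-r*dt) * [p*3.471541 + (1-p)*0.208786] = 1.656441
  V(0,0) = exp(-r*dt) * [p*8.607429 + (1-p)*1.656441] = 4.738262
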